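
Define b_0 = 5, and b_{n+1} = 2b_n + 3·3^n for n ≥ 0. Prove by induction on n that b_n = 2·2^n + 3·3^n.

Base case: b_0 = 5, and 2·2^0 + 3·3^0 = 2 + 3 = 5.
Assume b_m = 2·2^m + 3·3^m for some m ≥ 0.
Then b_{m+1} = 2b_m + 3·3^m = 2·(2·2^m + 3·3^m) + 3·3^m = 2·2^{m+1} + 6·3^m + 3·3^m = 2·2^{m+1} + 9·3^m = 2·2^{m+1} + 3·3^{m+1}.
Hence b_n = 2·2^n + 3·3^n for every n ≥ 0, by induction.

b_n = 2·2^n + 3·3^n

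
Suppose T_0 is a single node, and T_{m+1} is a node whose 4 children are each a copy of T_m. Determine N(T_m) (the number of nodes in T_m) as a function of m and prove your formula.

Claim: N(T_m) = (4^{m+1} − 1)/3.

Base case: N(T_0) = 1, and (4^{0+1} − 1)/3 = 1.
Assume N(T_k) = (4^{k+1} − 1)/3.
Then N(T_{k+1}) = 1 + 4N(T_k) = 1 + 4·(4^{k+1} − 1)/3 = 1 + (4^{k+2} − 4)/3 = (3 + 4^{k+2} − 4)/3 = (4^{k+2} − 1)/3.
Hence N(T_m) = (4^{m+1} − 1)/3 for every m ≥ 0, by induction.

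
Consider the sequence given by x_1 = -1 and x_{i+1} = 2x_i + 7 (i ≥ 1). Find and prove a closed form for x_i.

Claim: x_i = 3·2^i − 7.

Base case: x_1 = -1, and 3·2^1 − 7 = 6 − 7 = -1.
Assume x_k = 3·2^k − 7 for some k ≥ 1.
Then x_{k+1} = 2x_k + 7 = 2·(3·2^k − 7) + 7 = 6·2^k − 14 + 7 = 3·2^{k+1} − 7.
Hence x_i = 3·2^i − 7 for every i ≥ 1, by induction.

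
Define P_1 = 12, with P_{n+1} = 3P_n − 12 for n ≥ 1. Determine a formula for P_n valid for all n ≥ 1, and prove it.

Claim: P_n = 2·3^n + 6.

Base case: P_1 = 12, and 2·3^1 + 6 = 6 + 6 = 12.
Assume P_j = 2·3^j + 6 for some j ≥ 1.
Then P_{j+1} = 3P_j − 12 = 3·(2·3^j + 6) − 12 = 6·3^j + 18 − 12 = 2·3^{j+1} + 6.
Hence P_n = 2·3^n + 6 for every n ≥ 1, by induction.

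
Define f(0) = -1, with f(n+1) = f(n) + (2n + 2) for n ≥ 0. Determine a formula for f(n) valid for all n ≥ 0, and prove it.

Claim: f(n) = n^2 + n − 1.

Base case: f(0) = -1, and 0^2 + 0 − 1 = -1.
Assume f(k) = k^2 + k − 1.
Then f(k+1) = f(k) + (2k + 2) = (k^2 + k − 1) + (2k + 2) = k^2 + 3k + 1,
and (k+1)^2 + (k+1) − 1 = k^2 + 3k + 1.
Hence f(n) = n^2 + n − 1 for every n ≥ 0, by induction.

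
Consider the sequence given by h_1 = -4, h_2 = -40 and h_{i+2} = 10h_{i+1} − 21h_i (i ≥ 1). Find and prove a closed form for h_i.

Claim: h_i = -7^i + 3^i.

Base cases: h_1 = -4 and -7^1 + 3^1 = -4; h_2 = -40 and -7^2 + 3^2 = -40.
Assume h_j = -7^j + 3^j for all 1 ≤ j ≤ r, where r ≥ 2.
Then h_{r+1} = 10h_r − 21h_{r−1} = 10·(-7^r + 3^r) − 21·(-7^{r−1} + 3^{r−1}) = -(10·7 − 21)7^{r−1} + (10·3 − 21)3^{r−1} = -49·7^{r−1} + 9·3^{r−1} = -7^{r+1} + 3^{r+1}.
Hence h_i = -7^i + 3^i for every i ≥ 1, by strong induction.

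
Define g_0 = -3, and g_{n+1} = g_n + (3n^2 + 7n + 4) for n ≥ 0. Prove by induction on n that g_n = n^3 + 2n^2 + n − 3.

Base case: g_0 = -3, and 0^3 + 2·0^2 + 0 − 3 = -3.
Assume g_j = j^3 + 2j^2 + j − 3.
Then g_{j+1} = g_j + (3j^2 + 7j + 4) = (j^3 + 2j^2 + j − 3) + (3j^2 + 7j + 4) = j^3 + 5j^2 + 8j + 1,
and (j+1)^3 + 2·(j+1)^2 + (j+1) − 3 = j^3 + 5j^2 + 8j + 1.
Hence g_n = n^3 + 2n^2 + n − 3 for every n ≥ 0, by induction.

g_n = n^3 + 2n^2 + n − 3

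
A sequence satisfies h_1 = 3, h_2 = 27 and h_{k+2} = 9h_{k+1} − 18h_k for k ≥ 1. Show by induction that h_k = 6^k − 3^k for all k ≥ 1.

Base cases: h_1 = 3 and 6^1 − 3^1 = 3; h_2 = 27 and 6^2 − 3^2 = 27.
Assume h_j = 6^j − 3^j for all 1 ≤ j ≤ r, where r ≥ 2.
Then h_{r+1} = 9h_r − 18h_{r−1} = 9·(6^r − 3^r) − 18·(6^{r−1} − 3^{r−1}) = (9·6 − 18)6^{r−1} − (9·3 − 18)3^{r−1} = 36·6^{r−1} − 9·3^{r−1} = 6^{r+1} − 3^{r+1}.
So the formula holds for r+1, and by strong induction h_k = 6^k − 3^k for all k ≥ 1.

h_k = 6^k − 3^k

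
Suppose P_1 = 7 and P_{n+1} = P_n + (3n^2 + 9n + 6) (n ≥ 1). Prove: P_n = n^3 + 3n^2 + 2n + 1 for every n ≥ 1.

Base case: P_1 = 7, and 1^3 + 3·1^2 + 2·1 + 1 = 7.
Assume P_m = m^3 + 3m^2 + 2m + 1.
Then P_{m+1} = P_m + (3m^2 + 9m + 6) = (m^3 + 3m^2 + 2m + 1) + (3m^2 + 9m + 6) = m^3 + 6m^2 + 11m + 7,
and (m+1)^3 + 3·(m+1)^2 + 2·(m+1) + 1 = m^3 + 6m^2 + 11m + 7.
Hence P_n = n^3 + 3n^2 + 2n + 1 for every n ≥ 1, by induction.

P_n = n^3 + 3n^2 + 2n + 1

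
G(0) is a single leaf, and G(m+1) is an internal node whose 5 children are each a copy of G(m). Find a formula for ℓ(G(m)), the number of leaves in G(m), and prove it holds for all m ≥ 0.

Claim: ℓ(G(m)) = 5^m.

Base case: ℓ(G(0)) = 1, and 5^0 = 1.
Assume ℓ(G(r)) = 5^r.
Then ℓ(G(r+1)) = 5·ℓ(G(r)) = 5·5^r = 5^{r+1}.
So the formula holds for r+1, and by induction ℓ(G(m)) = 5^m for all m ≥ 0.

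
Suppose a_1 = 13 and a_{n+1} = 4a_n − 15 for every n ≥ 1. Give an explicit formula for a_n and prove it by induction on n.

Claim: a_n = 2·4^n + 5.

Base case: a_1 = 13, and 2·4^1 + 5 = 8 + 5 = 13.
Assume a_j = 2·4^j + 5 for some j ≥ 1.
Then a_{j+1} = 4a_j − 15 = 4·(2·4^j + 5) − 15 = 8·4^j + 20 − 15 = 2·4^{j+1} + 5.
By induction, a_n = 2·4^n + 5 for all n ≥ 1.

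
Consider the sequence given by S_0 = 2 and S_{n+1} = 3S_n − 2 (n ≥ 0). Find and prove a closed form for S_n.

Claim: S_n = 3^n + 1.

Base case: S_0 = 2, and 3^0 + 1 = 1 + 1 = 2.
Assume S_k = 3^k + 1 for some k ≥ 0.
Then S_{k+1} = 3S_k − 2 = 3·(3^k + 1) − 2 = 3^{k+1} + 3 − 2 = 3^{k+1} + 1.
By induction, S_n = 3^n + 1 for all n ≥ 0.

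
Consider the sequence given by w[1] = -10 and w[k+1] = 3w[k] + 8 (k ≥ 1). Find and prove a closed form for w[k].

Claim: w[k] = -2·3^k − 4.

Base case: w[1] = -10, and -2·3^1 − 4 = -6 − 4 = -10.
Assume w[j] = -2·3^j − 4 for some j ≥ 1.
Then w[j+1] = 3w[j] + 8 = 3·(-2·3^j − 4) + 8 = -6·3^j − 12 + 8 = -2·3^{j+1} − 4.
By induction, w[k] = -2·3^k − 4 for all k ≥ 1.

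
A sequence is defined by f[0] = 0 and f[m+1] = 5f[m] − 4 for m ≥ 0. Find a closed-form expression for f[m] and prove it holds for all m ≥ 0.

Claim: f[m] = -5^m + 1.

Base case: f[0] = 0, and -5^0 + 1 = -1 + 1 = 0.
Assume f[k] = -5^k + 1 for some k ≥ 0.
Then f[k+1] = 5f[k] − 4 = 5·(-5^k + 1) − 4 = -5^{k+1} + 5 − 4 = -5^{k+1} + 1.
Hence f[m] = -5^m + 1 for every m ≥ 0, by induction.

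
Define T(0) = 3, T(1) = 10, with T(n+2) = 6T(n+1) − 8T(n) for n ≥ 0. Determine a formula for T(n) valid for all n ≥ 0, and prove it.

Claim: T(n) = 2^n + 2·4^n.

Base cases: T(0) = 3 and 2^0 + 2·4^0 = 3; T(1) = 10 and 2^1 + 2·4^1 = 10.
Assume T(j) = 2^j + 2·4^j for all 0 ≤ j ≤ r, where r ≥ 1.
Then T(r+1) = 6T(r) − 8T(r−1) = 6·(2^r + 2·4^r) − 8·(2^{r−1} + 2·4^{r−1}) = (6·2 − 8)2^{r−1} + 2·(6·4 − 8)4^{r−1} = 4·2^{r−1} + 32·4^{r−1} = 2^{r+1} + 2·4^{r+1}.
This completes the inductive step, so T(n) = 2^n + 2·4^n for all n ≥ 0.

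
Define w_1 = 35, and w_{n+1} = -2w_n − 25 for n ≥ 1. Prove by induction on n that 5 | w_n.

Base case: w_1 = 35 = 5·7, so 5 | w_1.
Assume 5 | w_r, so w_r = 5t for some integer t.
Then w_{r+1} = -2w_r − 25 = -2·(5t) − 25 = 5(-2t − 5), so 5 | w_{r+1}.
By induction, 5 | w_n for all n ≥ 1.

5 | w_n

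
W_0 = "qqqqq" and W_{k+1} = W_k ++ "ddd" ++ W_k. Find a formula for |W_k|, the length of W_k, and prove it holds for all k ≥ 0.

Claim: |W_k| = 2^{k+3} − 3.

Base case: |W_0| = 5, and 2^{0+3} − 3 = 5.
Assume |W_m| = 2^{m+3} − 3.
Then |W_{m+1}| = |W_m| + 3 + |W_m| = 2|W_m| + 3 = 2(2^{m+3} − 3) + 3 = 2^{m+1+3} − 6 + 3 = 2^{m+1+3} − 3.
This completes the inductive step, so |W_k| = 2^{k+3} − 3 for all k ≥ 0.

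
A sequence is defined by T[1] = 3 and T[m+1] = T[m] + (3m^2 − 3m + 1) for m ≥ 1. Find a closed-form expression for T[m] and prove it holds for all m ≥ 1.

Claim: T[m] = m^3 − 3m^2 + 3m + 2.

Base case: T[1] = 3, and 1^3 − 3·1^2 + 3·1 + 2 = 3.
Assume T[j] = j^3 − 3j^2 + 3j + 2.
Then T[j+1] = T[j] + (3j^2 − 3j + 1) = (j^3 − 3j^2 + 3j + 2) + (3j^2 − 3j + 1) = j^3 + 3,
and (j+1)^3 − 3·(j+1)^2 + 3·(j+1) + 2 = j^3 + 3.
This completes the inductive step, so T[m] = m^3 − 3m^2 + 3m + 2 for all m ≥ 1.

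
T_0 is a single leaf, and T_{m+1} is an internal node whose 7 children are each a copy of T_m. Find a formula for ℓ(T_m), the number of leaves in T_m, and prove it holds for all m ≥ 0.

Claim: ℓ(T_m) = 7^m.

Base case: ℓ(T_0) = 1, and 7^0 = 1.
Assume ℓ(T_r) = 7^r.
Then ℓ(T_{r+1}) = 7·ℓ(T_r) = 7·7^r = 7^{r+1}.
Hence ℓ(T_m) = 7^m for every m ≥ 0, by induction.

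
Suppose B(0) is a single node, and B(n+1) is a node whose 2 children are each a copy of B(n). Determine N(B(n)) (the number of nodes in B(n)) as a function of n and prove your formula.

Claim: N(B(n)) = 2^{n+1} − 1.

Base case: N(B(0)) = 1, and 2^{0+1} − 1 = 1.
Assume N(B(j)) = 2^{j+1} − 1.
Then N(B(j+1)) = 1 + 2N(B(j)) = 1 + 2(2^{j+1} − 1) = 2^{j+2} − 2 + 1 = 2^{j+2} − 1.
So the formula holds for j+1, and by induction N(B(n)) = 2^{n+1} − 1 for all n ≥ 0.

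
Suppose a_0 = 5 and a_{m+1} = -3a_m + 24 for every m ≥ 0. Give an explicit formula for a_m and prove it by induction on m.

Claim: a_m = -(-3)^m + 6.

Base case: a_0 = 5, and -(-3)^0 + 6 = -1 + 6 = 5.
Assume a_k = -(-3)^k + 6 for some k ≥ 0.
Then a_{k+1} = -3a_k + 24 = -3·(-(-3)^k + 6) + 24 = 3·(-3)^k − 18 + 24 = -(-3)^{k+1} + 6.
By induction, a_m = -(-3)^m + 6 for all m ≥ 0.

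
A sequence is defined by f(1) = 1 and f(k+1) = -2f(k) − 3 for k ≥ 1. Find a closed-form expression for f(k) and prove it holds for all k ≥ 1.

Claim: f(k) = -(-2)^k − 1.

Base case: f(1) = 1, and -(-2)^1 − 1 = 2 − 1 = 1.
Assume f(r) = -(-2)^r − 1 for some r ≥ 1.
Then f(r+1) = -2f(r) − 3 = -2·(-(-2)^r − 1) − 3 = 2·(-2)^r + 2 − 3 = -(-2)^{r+1} − 1.
Hence f(k) = -(-2)^k − 1 for every k ≥ 1, by induction.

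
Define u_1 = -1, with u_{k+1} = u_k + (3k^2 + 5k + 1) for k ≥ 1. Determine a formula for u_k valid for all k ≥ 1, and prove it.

Claim: u_k = k^3 + k^2 − k − 2.

Base case: u_1 = -1, and 1^3 + 1^2 − 1 − 2 = -1.
Assume u_j = j^3 + j^2 − j − 2.
Then u_{j+1} = u_j + (3j^2 + 5j + 1) = (j^3 + j^2 − j − 2) + (3j^2 + 5j + 1) = j^3 + 4j^2 + 4j − 1,
and (j+1)^3 + (j+1)^2 − (j+1) − 2 = j^3 + 4j^2 + 4j − 1.
By induction, u_k = k^3 + k^2 − k − 2 for all k ≥ 1.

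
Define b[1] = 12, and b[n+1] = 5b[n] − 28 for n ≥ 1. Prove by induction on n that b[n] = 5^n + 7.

Base case: b[1] = 12, and 5^1 + 7 = 5 + 7 = 12.
Assume b[r] = 5^r + 7 for some r ≥ 1.
Then b[r+1] = 5b[r] − 28 = 5·(5^r + 7) − 28 = 5^{r+1} + 35 − 28 = 5^{r+1} + 7.
Hence b[n] = 5^n + 7 for every n ≥ 1, by induction.

b[n] = 5^n + 7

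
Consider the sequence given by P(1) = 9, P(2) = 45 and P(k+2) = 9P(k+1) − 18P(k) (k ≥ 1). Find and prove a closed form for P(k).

Claim: P(k) = 6^k + 3^k.

Base cases: P(1) = 9 and 6^1 + 3^1 = 9; P(2) = 45 and 6^2 + 3^2 = 45.
Assume P(j) = 6^j + 3^j for all 1 ≤ j ≤ m, where m ≥ 2.
Then P(m+1) = 9P(m) − 18P(m−1) = 9·(6^m + 3^m) − 18·(6^{m−1} + 3^{m−1}) = (9·6 − 18)6^{m−1} + (9·3 − 18)3^{m−1} = 36·6^{m−1} + 9·3^{m−1} = 6^{m+1} + 3^{m+1}.
So the formula holds for m+1, and by strong induction P(k) = 6^k + 3^k for all k ≥ 1.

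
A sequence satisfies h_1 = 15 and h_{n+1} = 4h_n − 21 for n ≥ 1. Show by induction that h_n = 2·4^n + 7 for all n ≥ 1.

Base case: h_1 = 15, and 2·4^1 + 7 = 8 + 7 = 15.
Assume h_k = 2·4^k + 7 for some k ≥ 1.
Then h_{k+1} = 4h_k − 21 = 4·(2·4^k + 7) − 21 = 8·4^k + 28 − 21 = 2·4^{k+1} + 7.
By induction, h_n = 2·4^n + 7 for all n ≥ 1.

h_n = 2·4^n + 7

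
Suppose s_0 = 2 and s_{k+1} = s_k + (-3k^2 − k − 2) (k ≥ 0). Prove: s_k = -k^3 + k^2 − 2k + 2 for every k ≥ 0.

Base case: s_0 = 2, and -0^3 + 0^2 − 2·0 + 2 = 2.
Assume s_m = -m^3 + m^2 − 2m + 2.
Then s_{m+1} = s_m + (-3m^2 − m − 2) = (-m^3 + m^2 − 2m + 2) + (-3m^2 − m − 2) = -m^3 − 2m^2 − 3m,
and -(m+1)^3 + (m+1)^2 − 2·(m+1) + 2 = -m^3 − 2m^2 − 3m.
Hence s_k = -k^3 + k^2 − 2k + 2 for every k ≥ 0, by induction.

s_k = -k^3 + k^2 − 2k + 2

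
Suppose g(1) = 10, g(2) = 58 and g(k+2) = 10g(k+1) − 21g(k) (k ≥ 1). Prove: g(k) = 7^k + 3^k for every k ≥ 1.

Base cases: g(1) = 10 and 7^1 + 3^1 = 10; g(2) = 58 and 7^2 + 3^2 = 58.
Assume g(j) = 7^j + 3^j for all 1 ≤ j ≤ r, where r ≥ 2.
Then g(r+1) = 10g(r) − 21g(r−1) = 10·(7^r + 3^r) − 21·(7^{r−1} + 3^{r−1}) = (10·7 − 21)7^{r−1} + (10·3 − 21)3^{r−1} = 49·7^{r−1} + 9·3^{r−1} = 7^{r+1} + 3^{r+1}.
So the formula holds for r+1, and by strong induction g(k) = 7^k + 3^k for all k ≥ 1.

g(k) = 7^k + 3^k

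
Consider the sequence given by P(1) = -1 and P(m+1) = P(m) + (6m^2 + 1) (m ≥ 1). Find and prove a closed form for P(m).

Claim: P(m) = 2m^3 − 3m^2 + 2m − 2.

Base case: P(1) = -1, and 2·1^3 − 3·1^2 + 2·1 − 2 = -1.
Assume P(k) = 2k^3 − 3k^2 + 2k − 2.
Then P(k+1) = P(k) + (6k^2 + 1) = (2k^3 − 3k^2 + 2k − 2) + (6k^2 + 1) = 2k^3 + 3k^2 + 2k − 1,
and 2·(k+1)^3 − 3·(k+1)^2 + 2·(k+1) − 2 = 2k^3 + 3k^2 + 2k − 1.
Hence P(m) = 2m^3 − 3m^2 + 2m − 2 for every m ≥ 1, by induction.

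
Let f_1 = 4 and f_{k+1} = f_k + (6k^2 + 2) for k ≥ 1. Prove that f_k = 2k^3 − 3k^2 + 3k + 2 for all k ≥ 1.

Base case: f_1 = 4, and 2·1^3 − 3·1^2 + 3·1 + 2 = 4.
Assume f_r = 2r^3 − 3r^2 + 3r + 2.
Then f_{r+1} = f_r + (6r^2 + 2) = (2r^3 − 3r^2 + 3r + 2) + (6r^2 + 2) = 2r^3 + 3r^2 + 3r + 4,
and 2·(r+1)^3 − 3·(r+1)^2 + 3·(r+1) + 2 = 2r^3 + 3r^2 + 3r + 4.
This completes the inductive step, so f_k = 2k^3 − 3k^2 + 3k + 2 for all k ≥ 1.

f_k = 2k^3 − 3k^2 + 3k + 2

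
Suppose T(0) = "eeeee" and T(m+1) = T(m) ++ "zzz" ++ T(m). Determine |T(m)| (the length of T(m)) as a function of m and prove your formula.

Claim: |T(m)| = 2^{m+3} − 3.

Base case: |T(0)| = 5, and 2^{0+3} − 3 = 5.
Assume |T(j)| = 2^{j+3} − 3.
Then |T(j+1)| = |T(j)| + 3 + |T(j)| = 2|T(j)| + 3 = 2(2^{j+3} − 3) + 3 = 2^{j+1+3} − 6 + 3 = 2^{j+1+3} − 3.
Hence |T(m)| = 2^{m+3} − 3 for every m ≥ 0, by induction.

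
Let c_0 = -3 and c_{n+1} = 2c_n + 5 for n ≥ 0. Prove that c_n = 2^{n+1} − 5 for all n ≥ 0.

Base case: c_0 = -3, and 2^{0+1} − 5 = 2 − 5 = -3.
Assume c_r = 2^{r+1} − 5 for some r ≥ 0.
Then c_{r+1} = 2c_r + 5 = 2·(2^{r+1} − 5) + 5 = 2^{r+2} − 10 + 5 = 2^{r+2} − 5.
By induction, c_n = 2^{n+1} − 5 for all n ≥ 0.

c_n = 2^{n+1} − 5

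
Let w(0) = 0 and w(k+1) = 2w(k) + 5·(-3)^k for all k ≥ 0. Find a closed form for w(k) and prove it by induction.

Claim: w(k) = 2^k − (-3)^k.

Base case: w(0) = 0, and 2^0 − (-3)^0 = 1 − 1 = 0.
Assume w(m) = 2^m − (-3)^m for some m ≥ 0.
Then w(m+1) = 2w(m) + 5·(-3)^m = 2·(2^m − (-3)^m) + 5·(-3)^m = 2^{m+1} − 2·(-3)^m + 5·(-3)^m = 2^{m+1} + 3·(-3)^m = 2^{m+1} − (-3)^{m+1}.
This completes the inductive step, so w(k) = 2^k − (-3)^k for all k ≥ 0.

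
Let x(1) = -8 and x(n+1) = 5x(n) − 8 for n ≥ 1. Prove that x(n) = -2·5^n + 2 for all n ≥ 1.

Base case: x(1) = -8, and -2·5^1 + 2 = -10 + 2 = -8.
Assume x(j) = -2·5^j + 2 for some j ≥ 1.
Then x(j+1) = 5x(j) − 8 = 5·(-2·5^j + 2) − 8 = -10·5^j + 10 − 8 = -2·5^{j+1} + 2.
Hence x(n) = -2·5^n + 2 for every n ≥ 1, by induction.

x(n) = -2·5^n + 2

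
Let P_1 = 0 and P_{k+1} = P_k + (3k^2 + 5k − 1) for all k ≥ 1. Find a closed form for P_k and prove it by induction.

Claim: P_k = k^3 + k^2 − 3k + 1.

Base case: P_1 = 0, and 1^3 + 1^2 − 3·1 + 1 = 0.
Assume P_r = r^3 + r^2 − 3r + 1.
Then P_{r+1} = P_r + (3r^2 + 5r − 1) = (r^3 + r^2 − 3r + 1) + (3r^2 + 5r − 1) = r^3 + 4r^2 + 2r,
and (r+1)^3 + (r+1)^2 − 3·(r+1) + 1 = r^3 + 4r^2 + 2r.
This completes the inductive step, so P_k = k^3 + k^2 − 3k + 1 for all k ≥ 1.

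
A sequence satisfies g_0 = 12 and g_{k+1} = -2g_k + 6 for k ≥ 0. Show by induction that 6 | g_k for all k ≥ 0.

Base case: g_0 = 12 = 6·2, so 6 | g_0.
Assume 6 | g_r, so g_r = 6t for some integer t.
Then g_{r+1} = -2g_r + 6 = -2·(6t) + 6 = 6(-2t + 1), so 6 | g_{r+1}.
So the property holds for r+1, and by induction 6 | g_k for all k ≥ 0.

6 | g_k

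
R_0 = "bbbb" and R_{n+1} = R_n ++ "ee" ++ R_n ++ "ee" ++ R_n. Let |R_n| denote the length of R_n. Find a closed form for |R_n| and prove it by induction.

Claim: |R_n| = 6·3^n − 2.

Base case: |R_0| = 4, and 6·3^0 − 2 = 4.
Assume |R_k| = 6·3^k − 2.
Then |R_{k+1}| = 3|R_k| + 4 = 3(6·3^k − 2) + 4 = 6·3^{k+1} − 6 + 4 = 6·3^{k+1} − 2.
Hence |R_n| = 6·3^n − 2 for every n ≥ 0, by induction.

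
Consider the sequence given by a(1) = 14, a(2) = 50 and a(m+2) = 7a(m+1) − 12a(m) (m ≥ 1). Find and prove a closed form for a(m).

Claim: a(m) = 2·4^m + 2·3^m.

Base cases: a(1) = 14 and 2·4^1 + 2·3^1 = 14; a(2) = 50 and 2·4^2 + 2·3^2 = 50.
Assume a(j) = 2·4^j + 2·3^j for all 1 ≤ j ≤ r, where r ≥ 2.
Then a(r+1) = 7a(r) − 12a(r−1) = 7·(2·4^r + 2·3^r) − 12·(2·4^{r−1} + 2·3^{r−1}) = 2·(7·4 − 12)4^{r−1} + 2·(7·3 − 12)3^{r−1} = 32·4^{r−1} + 18·3^{r−1} = 2·4^{r+1} + 2·3^{r+1}.
By strong induction, a(m) = 2·4^m + 2·3^m for all m ≥ 1.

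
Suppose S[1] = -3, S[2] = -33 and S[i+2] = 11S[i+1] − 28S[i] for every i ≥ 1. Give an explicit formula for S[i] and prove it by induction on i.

Claim: S[i] = 4^i − 7^i.

Base cases: S[1] = -3 and 4^1 − 7^1 = -3; S[2] = -33 and 4^2 − 7^2 = -33.
Assume S[j] = 4^j − 7^j for all 1 ≤ j ≤ r, where r ≥ 2.
Then S[r+1] = 11S[r] − 28S[r−1] = 11·(4^r − 7^r) − 28·(4^{r−1} − 7^{r−1}) = (11·4 − 28)4^{r−1} − (11·7 − 28)7^{r−1} = 16·4^{r−1} − 49·7^{r−1} = 4^{r+1} − 7^{r+1}.
This completes the inductive step, so S[i] = 4^i − 7^i for all i ≥ 1.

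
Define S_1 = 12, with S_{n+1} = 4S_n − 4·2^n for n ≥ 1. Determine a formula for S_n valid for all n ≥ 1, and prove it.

Claim: S_n = 2·4^n + 2·2^n.

Base case: S_1 = 12, and 2·4^1 + 2·2^1 = 8 + 4 = 12.
Assume S_k = 2·4^k + 2·2^k for some k ≥ 1.
Then S_{k+1} = 4S_k − 4·2^k = 4·(2·4^k + 2·2^k) − 4·2^k = 2·4^{k+1} + 8·2^k − 4·2^k = 2·4^{k+1} + 4·2^k = 2·4^{k+1} + 2·2^{k+1}.
This completes the inductive step, so S_n = 2·4^n + 2·2^n for all n ≥ 1.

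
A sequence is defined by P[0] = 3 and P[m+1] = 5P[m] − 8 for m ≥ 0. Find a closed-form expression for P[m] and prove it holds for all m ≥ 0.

Claim: P[m] = 5^m + 2.

Base case: P[0] = 3, and 5^0 + 2 = 1 + 2 = 3.
Assume P[r] = 5^r + 2 for some r ≥ 0.
Then P[r+1] = 5P[r] − 8 = 5·(5^r + 2) − 8 = 5^{r+1} + 10 − 8 = 5^{r+1} + 2.
This completes the inductive step, so P[m] = 5^m + 2 for all m ≥ 0.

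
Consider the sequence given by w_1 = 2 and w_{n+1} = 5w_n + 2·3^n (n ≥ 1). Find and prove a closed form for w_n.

Claim: w_n = 5^n − 3^n.

Base case: w_1 = 2, and 5^1 − 3^1 = 5 − 3 = 2.
Assume w_r = 5^r − 3^r for some r ≥ 1.
Then w_{r+1} = 5w_r + 2·3^r = 5·(5^r − 3^r) + 2·3^r = 5^{r+1} − 5·3^r + 2·3^r = 5^{r+1} − 3·3^r = 5^{r+1} − 3^{r+1}.
By induction, w_n = 5^n − 3^n for all n ≥ 1.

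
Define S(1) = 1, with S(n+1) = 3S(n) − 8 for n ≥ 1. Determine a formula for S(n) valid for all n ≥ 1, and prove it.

Claim: S(n) = -3^n + 4.

Base case: S(1) = 1, and -3^1 + 4 = -3 + 4 = 1.
Assume S(j) = -3^j + 4 for some j ≥ 1.
Then S(j+1) = 3S(j) − 8 = 3·(-3^j + 4) − 8 = -3^{j+1} + 12 − 8 = -3^{j+1} + 4.
Hence S(n) = -3^n + 4 for every n ≥ 1, by induction.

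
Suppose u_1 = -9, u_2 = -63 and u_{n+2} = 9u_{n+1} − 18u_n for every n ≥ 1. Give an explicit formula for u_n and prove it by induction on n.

Claim: u_n = 3^n − 2·6^n.

Base cases: u_1 = -9 and 3^1 − 2·6^1 = -9; u_2 = -63 and 3^2 − 2·6^2 = -63.
Assume u_j = 3^j − 2·6^j for all 1 ≤ j ≤ m, where m ≥ 2.
Then u_{m+1} = 9u_m − 18u_{m−1} = 9·(3^m − 2·6^m) − 18·(3^{m−1} − 2·6^{m−1}) = (9·3 − 18)3^{m−1} − 2·(9·6 − 18)6^{m−1} = 9·3^{m−1} − 72·6^{m−1} = 3^{m+1} − 2·6^{m+1}.
Hence u_n = 3^n − 2·6^n for every n ≥ 1, by strong induction.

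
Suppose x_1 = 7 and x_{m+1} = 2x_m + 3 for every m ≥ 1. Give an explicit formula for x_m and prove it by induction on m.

Claim: x_m = 5·2^m − 3.

Base case: x_1 = 7, and 5·2^1 − 3 = 10 − 3 = 7.
Assume x_j = 5·2^j − 3 for some j ≥ 1.
Then x_{j+1} = 2x_j + 3 = 2·(5·2^j − 3) + 3 = 10·2^j − 6 + 3 = 5·2^{j+1} − 3.
So the formula holds for j+1, and by induction x_m = 5·2^m − 3 for all m ≥ 1.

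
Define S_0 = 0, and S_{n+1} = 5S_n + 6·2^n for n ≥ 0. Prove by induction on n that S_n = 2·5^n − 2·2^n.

Base case: S_0 = 0, and 2·5^0 − 2·2^0 = 2 − 2 = 0.
Assume S_r = 2·5^r − 2·2^r for some r ≥ 0.
Then S_{r+1} = 5S_r + 6·2^r = 5·(2·5^r − 2·2^r) + 6·2^r = 2·5^{r+1} − 10·2^r + 6·2^r = 2·5^{r+1} − 4·2^r = 2·5^{r+1} − 2·2^{r+1}.
This completes the inductive step, so S_n = 2·5^n − 2·2^n for all n ≥ 0.

S_n = 2·5^n − 2·2^n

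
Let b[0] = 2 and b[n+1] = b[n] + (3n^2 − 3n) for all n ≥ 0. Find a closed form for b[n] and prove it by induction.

Claim: b[n] = n^3 − 3n^2 + 2n + 2.

Base case: b[0] = 2, and 0^3 − 3·0^2 + 2·0 + 2 = 2.
Assume b[k] = k^3 − 3k^2 + 2k + 2.
Then b[k+1] = b[k] + (3k^2 − 3k) = (k^3 − 3k^2 + 2k + 2) + (3k^2 − 3k) = k^3 − k + 2,
and (k+1)^3 − 3·(k+1)^2 + 2·(k+1) + 2 = k^3 − k + 2.
Hence b[n] = n^3 − 3n^2 + 2n + 2 for every n ≥ 0, by induction.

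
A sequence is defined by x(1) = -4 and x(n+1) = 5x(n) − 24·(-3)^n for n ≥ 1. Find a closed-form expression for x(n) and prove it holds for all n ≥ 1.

Claim: x(n) = 5^n + 3·(-3)^n.

Base case: x(1) = -4, and 5^1 + 3·(-3)^1 = 5 − 9 = -4.
Assume x(j) = 5^j + 3·(-3)^j for some j ≥ 1.
Then x(j+1) = 5x(j) − 24·(-3)^j = 5·(5^j + 3·(-3)^j) − 24·(-3)^j = 5^{j+1} + 15·(-3)^j − 24·(-3)^j = 5^{j+1} − 9·(-3)^j = 5^{j+1} + 3·(-3)^{j+1}.
Hence x(n) = 5^n + 3·(-3)^n for every n ≥ 1, by induction.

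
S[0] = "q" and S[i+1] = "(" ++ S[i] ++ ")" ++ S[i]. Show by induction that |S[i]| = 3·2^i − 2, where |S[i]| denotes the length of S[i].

Base case: |S[0]| = 1, and 3·2^0 − 2 = 1.
Assume |S[m]| = 3·2^m − 2.
Then |S[m+1]| = 1 + |S[m]| + 1 + |S[m]| = 2|S[m]| + 2 = 2(3·2^m − 2) + 2 = 3·2^{m+1} − 4 + 2 = 3·2^{m+1} − 2.
This completes the inductive step, so |S[i]| = 3·2^i − 2 for all i ≥ 0.

|S[i]| = 3·2^i − 2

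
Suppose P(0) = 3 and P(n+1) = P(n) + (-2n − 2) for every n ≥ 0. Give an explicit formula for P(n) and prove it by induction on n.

Claim: P(n) = -n^2 − n + 3.

Base case: P(0) = 3, and -0^2 − 0 + 3 = 3.
Assume P(j) = -j^2 − j + 3.
Then P(j+1) = P(j) + (-2j − 2) = (-j^2 − j + 3) + (-2j − 2) = -j^2 − 3j + 1,
and -(j+1)^2 − (j+1) + 3 = -j^2 − 3j + 1.
This completes the inductive step, so P(n) = -n^2 − n + 3 for all n ≥ 0.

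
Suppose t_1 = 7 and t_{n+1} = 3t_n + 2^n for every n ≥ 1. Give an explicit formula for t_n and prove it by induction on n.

Claim: t_n = 3·3^n − 2^n.

Base case: t_1 = 7, and 3·3^1 − 2^1 = 9 − 2 = 7.
Assume t_k = 3·3^k − 2^k for some k ≥ 1.
Then t_{k+1} = 3t_k + 2^k = 3·(3·3^k − 2^k) + 2^k = 3·3^{k+1} − 3·2^k + 2^k = 3·3^{k+1} − 2·2^k = 3·3^{k+1} − 2^{k+1}.
This completes the inductive step, so t_n = 3·3^n − 2^n for all n ≥ 1.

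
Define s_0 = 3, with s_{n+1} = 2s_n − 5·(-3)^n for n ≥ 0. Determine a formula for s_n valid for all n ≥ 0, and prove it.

Claim: s_n = 2·2^n + (-3)^n.

Base case: s_0 = 3, and 2·2^0 + (-3)^0 = 2 + 1 = 3.
Assume s_m = 2·2^m + (-3)^m for some m ≥ 0.
Then s_{m+1} = 2s_m − 5·(-3)^m = 2·(2·2^m + (-3)^m) − 5·(-3)^m = 2·2^{m+1} + 2·(-3)^m − 5·(-3)^m = 2·2^{m+1} − 3·(-3)^m = 2·2^{m+1} + (-3)^{m+1}.
This completes the inductive step, so s_n = 2·2^n + (-3)^n for all n ≥ 0.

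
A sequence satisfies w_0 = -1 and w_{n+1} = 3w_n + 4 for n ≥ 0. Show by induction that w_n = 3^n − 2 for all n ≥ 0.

Base case: w_0 = -1, and 3^0 − 2 = 1 − 2 = -1.
Assume w_r = 3^r − 2 for some r ≥ 0.
Then w_{r+1} = 3w_r + 4 = 3·(3^r − 2) + 4 = 3^{r+1} − 6 + 4 = 3^{r+1} − 2.
By induction, w_n = 3^n − 2 for all n ≥ 0.

w_n = 3^n − 2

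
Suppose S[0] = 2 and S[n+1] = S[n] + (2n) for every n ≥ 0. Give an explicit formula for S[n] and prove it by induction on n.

Claim: S[n] = n^2 − n + 2.

Base case: S[0] = 2, and 0^2 − 0 + 2 = 2.
Assume S[j] = j^2 − j + 2.
Then S[j+1] = S[j] + (2j) = (j^2 − j + 2) + (2j) = j^2 + j + 2,
and (j+1)^2 − (j+1) + 2 = j^2 + j + 2.
Hence S[n] = n^2 − n + 2 for every n ≥ 0, by induction.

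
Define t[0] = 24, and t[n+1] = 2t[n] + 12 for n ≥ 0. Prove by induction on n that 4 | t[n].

Base case: t[0] = 24 = 4·6, so 4 | t[0].
Assume 4 | t[j], so t[j] = 4s for some integer s.
Then t[j+1] = 2t[j] + 12 = 2·(4s) + 12 = 4(2s + 3), so 4 | t[j+1].
Hence 4 | t[n] for every n ≥ 0, by induction.

4 | t[n]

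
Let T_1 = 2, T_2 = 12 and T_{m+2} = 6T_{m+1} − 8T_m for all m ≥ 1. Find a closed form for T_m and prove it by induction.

Claim: T_m = 4^m − 2^m.

Base cases: T_1 = 2 and 4^1 − 2^1 = 2; T_2 = 12 and 4^2 − 2^2 = 12.
Assume T_i = 4^i − 2^i for all 1 ≤ i ≤ j, where j ≥ 2.
Then T_{j+1} = 6T_j − 8T_{j−1} = 6·(4^j − 2^j) − 8·(4^{j−1} − 2^{j−1}) = (6·4 − 8)4^{j−1} − (6·2 − 8)2^{j−1} = 16·4^{j−1} − 4·2^{j−1} = 4^{j+1} − 2^{j+1}.
Hence T_m = 4^m − 2^m for every m ≥ 1, by strong induction.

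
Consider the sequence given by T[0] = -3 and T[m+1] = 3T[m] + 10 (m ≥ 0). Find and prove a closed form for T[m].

Claim: T[m] = 2·3^m − 5.

Base case: T[0] = -3, and 2·3^0 − 5 = 2 − 5 = -3.
Assume T[k] = 2·3^k − 5 for some k ≥ 0.
Then T[k+1] = 3T[k] + 10 = 3·(2·3^k − 5) + 10 = 6·3^k − 15 + 10 = 2·3^{k+1} − 5.
By induction, T[m] = 2·3^m − 5 for all m ≥ 0.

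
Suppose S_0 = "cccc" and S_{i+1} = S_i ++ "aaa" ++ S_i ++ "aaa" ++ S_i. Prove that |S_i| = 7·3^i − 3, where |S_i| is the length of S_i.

Base case: |S_0| = 4, and 7·3^0 − 3 = 4.
Assume |S_k| = 7·3^k − 3.
Then |S_{k+1}| = 3|S_k| + 6 = 3(7·3^k − 3) + 6 = 7·3^{k+1} − 9 + 6 = 7·3^{k+1} − 3.
So the formula holds for k+1, and by induction |S_i| = 7·3^i − 3 for all i ≥ 0.

|S_i| = 7·3^i − 3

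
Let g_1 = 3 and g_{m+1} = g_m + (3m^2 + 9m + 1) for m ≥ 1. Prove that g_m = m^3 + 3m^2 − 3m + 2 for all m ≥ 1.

Base case: g_1 = 3, and 1^3 + 3·1^2 − 3·1 + 2 = 3.
Assume g_j = j^3 + 3j^2 − 3j + 2.
Then g_{j+1} = g_j + (3j^2 + 9j + 1) = (j^3 + 3j^2 − 3j + 2) + (3j^2 + 9j + 1) = j^3 + 6j^2 + 6j + 3,
and (j+1)^3 + 3·(j+1)^2 − 3·(j+1) + 2 = j^3 + 6j^2 + 6j + 3.
By induction, g_m = m^3 + 3m^2 − 3m + 2 for all m ≥ 1.

g_m = m^3 + 3m^2 − 3m + 2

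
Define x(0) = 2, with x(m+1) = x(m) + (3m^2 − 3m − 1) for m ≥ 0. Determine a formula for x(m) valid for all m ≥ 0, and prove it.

Claim: x(m) = m^3 − 3m^2 + m + 2.

Base case: x(0) = 2, and 0^3 − 3·0^2 + 0 + 2 = 2.
Assume x(r) = r^3 − 3r^2 + r + 2.
Then x(r+1) = x(r) + (3r^2 − 3r − 1) = (r^3 − 3r^2 + r + 2) + (3r^2 − 3r − 1) = r^3 − 2r + 1,
and (r+1)^3 − 3·(r+1)^2 + (r+1) + 2 = r^3 − 2r + 1.
By induction, x(m) = m^3 − 3m^2 + m + 2 for all m ≥ 0.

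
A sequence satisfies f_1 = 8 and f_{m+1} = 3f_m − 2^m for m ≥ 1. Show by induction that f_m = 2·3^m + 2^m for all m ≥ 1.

Base case: f_1 = 8, and 2·3^1 + 2^1 = 6 + 2 = 8.
Assume f_j = 2·3^j + 2^j for some j ≥ 1.
Then f_{j+1} = 3f_j − 2^j = 3·(2·3^j + 2^j) − 2^j = 2·3^{j+1} + 3·2^j − 2^j = 2·3^{j+1} + 2·2^j = 2·3^{j+1} + 2^{j+1}.
By induction, f_m = 2·3^m + 2^m for all m ≥ 1.

f_m = 2·3^m + 2^m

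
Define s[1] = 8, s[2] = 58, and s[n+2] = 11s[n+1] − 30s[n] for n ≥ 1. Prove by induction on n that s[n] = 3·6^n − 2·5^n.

Base cases: s[1] = 8 and 3·6^1 − 2·5^1 = 8; s[2] = 58 and 3·6^2 − 2·5^2 = 58.
Assume s[i] = 3·6^i − 2·5^i for all 1 ≤ i ≤ j, where j ≥ 2.
Then s[j+1] = 11s[j] − 30s[j−1] = 11·(3·6^j − 2·5^j) − 30·(3·6^{j−1} − 2·5^{j−1}) = 3·(11·6 − 30)6^{j−1} − 2·(11·5 − 30)5^{j−1} = 108·6^{j−1} − 50·5^{j−1} = 3·6^{j+1} − 2·5^{j+1}.
So the formula holds for j+1, and by strong induction s[n] = 3·6^n − 2·5^n for all n ≥ 1.

s[n] = 3·6^n − 2·5^n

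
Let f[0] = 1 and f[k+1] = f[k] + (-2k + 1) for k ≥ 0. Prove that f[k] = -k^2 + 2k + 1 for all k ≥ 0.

Base case: f[0] = 1, and -0^2 + 2·0 + 1 = 1.
Assume f[m] = -m^2 + 2m + 1.
Then f[m+1] = f[m] + (-2m + 1) = (-m^2 + 2m + 1) + (-2m + 1) = -m^2 + 2,
and -(m+1)^2 + 2·(m+1) + 1 = -m^2 + 2.
Hence f[k] = -k^2 + 2k + 1 for every k ≥ 0, by induction.

f[k] = -k^2 + 2k + 1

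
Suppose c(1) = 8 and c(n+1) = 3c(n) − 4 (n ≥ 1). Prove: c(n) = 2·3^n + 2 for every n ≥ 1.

Base case: c(1) = 8, and 2·3^1 + 2 = 6 + 2 = 8.
Assume c(k) = 2·3^k + 2 for some k ≥ 1.
Then c(k+1) = 3c(k) − 4 = 3·(2·3^k + 2) − 4 = 6·3^k + 6 − 4 = 2·3^{k+1} + 2.
So the formula holds for k+1, and by induction c(n) = 2·3^n + 2 for all n ≥ 1.

c(n) = 2·3^n + 2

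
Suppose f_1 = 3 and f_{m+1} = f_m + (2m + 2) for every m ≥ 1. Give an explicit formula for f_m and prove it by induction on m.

Claim: f_m = m^2 + m + 1.

Base case: f_1 = 3, and 1^2 + 1 + 1 = 3.
Assume f_r = r^2 + r + 1.
Then f_{r+1} = f_r + (2r + 2) = (r^2 + r + 1) + (2r + 2) = r^2 + 3r + 3,
and (r+1)^2 + (r+1) + 1 = r^2 + 3r + 3.
Hence f_m = m^2 + m + 1 for every m ≥ 1, by induction.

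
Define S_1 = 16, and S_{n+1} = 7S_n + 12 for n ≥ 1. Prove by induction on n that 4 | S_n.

Base case: S_1 = 16 = 4·4, so 4 | S_1.
Assume 4 | S_m, so S_m = 4t for some integer t.
Then S_{m+1} = 7S_m + 12 = 7·(4t) + 12 = 4(7t + 3), so 4 | S_{m+1}.
Hence 4 | S_n for every n ≥ 1, by induction.

4 | S_n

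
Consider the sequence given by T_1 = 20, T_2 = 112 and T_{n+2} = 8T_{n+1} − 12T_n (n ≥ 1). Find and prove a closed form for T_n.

Claim: T_n = 3·6^n + 2^n.

Base cases: T_1 = 20 and 3·6^1 + 2^1 = 20; T_2 = 112 and 3·6^2 + 2^2 = 112.
Assume T_i = 3·6^i + 2^i for all 1 ≤ i ≤ j, where j ≥ 2.
Then T_{j+1} = 8T_j − 12T_{j−1} = 8·(3·6^j + 2^j) − 12·(3·6^{j−1} + 2^{j−1}) = 3·(8·6 − 12)6^{j−1} + (8·2 − 12)2^{j−1} = 108·6^{j−1} + 4·2^{j−1} = 3·6^{j+1} + 2^{j+1}.
Hence T_n = 3·6^n + 2^n for every n ≥ 1, by strong induction.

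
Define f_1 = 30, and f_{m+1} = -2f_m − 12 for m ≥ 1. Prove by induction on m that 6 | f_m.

Base case: f_1 = 30 = 6·5, so 6 | f_1.
Assume 6 | f_k, so f_k = 6t for some integer t.
Then f_{k+1} = -2f_k − 12 = -2·(6t) − 12 = 6(-2t − 2), so 6 | f_{k+1}.
By induction, 6 | f_m for all m ≥ 1.

6 | f_m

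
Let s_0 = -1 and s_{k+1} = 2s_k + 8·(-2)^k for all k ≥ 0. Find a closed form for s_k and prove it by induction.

Claim: s_k = 2^k − 2·(-2)^k.

Base case: s_0 = -1, and 2^0 − 2·(-2)^0 = 1 − 2 = -1.
Assume s_m = 2^m − 2·(-2)^m for some m ≥ 0.
Then s_{m+1} = 2s_m + 8·(-2)^m = 2·(2^m − 2·(-2)^m) + 8·(-2)^m = 2^{m+1} − 4·(-2)^m + 8·(-2)^m = 2^{m+1} + 4·(-2)^m = 2^{m+1} − 2·(-2)^{m+1}.
So the formula holds for m+1, and by induction s_k = 2^k − 2·(-2)^k for all k ≥ 0.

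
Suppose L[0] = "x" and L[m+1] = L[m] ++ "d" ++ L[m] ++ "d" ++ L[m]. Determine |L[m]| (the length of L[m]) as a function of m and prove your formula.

Claim: |L[m]| = 2·3^m − 1.

Base case: |L[0]| = 1, and 2·3^0 − 1 = 1.
Assume |L[r]| = 2·3^r − 1.
Then |L[r+1]| = 3|L[r]| + 2 = 3(2·3^r − 1) + 2 = 2·3^{r+1} − 3 + 2 = 2·3^{r+1} − 1.
Hence |L[m]| = 2·3^m − 1 for every m ≥ 0, by induction.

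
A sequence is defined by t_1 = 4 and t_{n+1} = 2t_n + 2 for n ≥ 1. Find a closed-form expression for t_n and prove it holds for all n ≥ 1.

Claim: t_n = 3·2^n − 2.

Base case: t_1 = 4, and 3·2^1 − 2 = 6 − 2 = 4.
Assume t_r = 3·2^r − 2 for some r ≥ 1.
Then t_{r+1} = 2t_r + 2 = 2·(3·2^r − 2) + 2 = 6·2^r − 4 + 2 = 3·2^{r+1} − 2.
So the formula holds for r+1, and by induction t_n = 3·2^n − 2 for all n ≥ 1.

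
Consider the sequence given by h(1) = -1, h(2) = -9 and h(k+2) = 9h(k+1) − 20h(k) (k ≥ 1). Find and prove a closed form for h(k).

Claim: h(k) = -5^k + 4^k.

Base cases: h(1) = -1 and -5^1 + 4^1 = -1; h(2) = -9 and -5^2 + 4^2 = -9.
Assume h(j) = -5^j + 4^j for all 1 ≤ j ≤ r, where r ≥ 2.
Then h(r+1) = 9h(r) − 20h(r−1) = 9·(-5^r + 4^r) − 20·(-5^{r−1} + 4^{r−1}) = -(9·5 − 20)5^{r−1} + (9·4 − 20)4^{r−1} = -25·5^{r−1} + 16·4^{r−1} = -5^{r+1} + 4^{r+1}.
By strong induction, h(k) = -5^k + 4^k for all k ≥ 1.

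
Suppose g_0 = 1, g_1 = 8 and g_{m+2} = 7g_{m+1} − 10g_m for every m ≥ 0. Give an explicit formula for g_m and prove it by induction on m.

Claim: g_m = -2^m + 2·5^m.

Base cases: g_0 = 1 and -2^0 + 2·5^0 = 1; g_1 = 8 and -2^1 + 2·5^1 = 8.
Assume g_j = -2^j + 2·5^j for all 0 ≤ j ≤ r, where r ≥ 1.
Then g_{r+1} = 7g_r − 10g_{r−1} = 7·(-2^r + 2·5^r) − 10·(-2^{r−1} + 2·5^{r−1}) = -(7·2 − 10)2^{r−1} + 2·(7·5 − 10)5^{r−1} = -4·2^{r−1} + 50·5^{r−1} = -2^{r+1} + 2·5^{r+1}.
This completes the inductive step, so g_m = -2^m + 2·5^m for all m ≥ 0.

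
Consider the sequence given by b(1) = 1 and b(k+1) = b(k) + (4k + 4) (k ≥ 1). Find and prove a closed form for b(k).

Claim: b(k) = 2k^2 + 2k − 3.

Base case: b(1) = 1, and 2·1^2 + 2·1 − 3 = 1.
Assume b(r) = 2r^2 + 2r − 3.
Then b(r+1) = b(r) + (4r + 4) = (2r^2 + 2r − 3) + (4r + 4) = 2r^2 + 6r + 1,
and 2·(r+1)^2 + 2·(r+1) − 3 = 2r^2 + 6r + 1.
Hence b(k) = 2k^2 + 2k − 3 for every k ≥ 1, by induction.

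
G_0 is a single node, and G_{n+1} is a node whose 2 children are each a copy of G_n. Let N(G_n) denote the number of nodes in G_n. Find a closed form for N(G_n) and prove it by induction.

Claim: N(G_n) = 2^{n+1} − 1.

Base case: N(G_0) = 1, and 2^{0+1} − 1 = 1.
Assume N(G_k) = 2^{k+1} − 1.
Then N(G_{k+1}) = 1 + 2N(G_k) = 1 + 2(2^{k+1} − 1) = 2^{k+2} − 2 + 1 = 2^{k+2} − 1.
This completes the inductive step, so N(G_n) = 2^{n+1} − 1 for all n ≥ 0.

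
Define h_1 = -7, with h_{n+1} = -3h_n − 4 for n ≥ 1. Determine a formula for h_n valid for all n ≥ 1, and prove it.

Claim: h_n = 2·(-3)^n − 1.

Base case: h_1 = -7, and 2·(-3)^1 − 1 = -6 − 1 = -7.
Assume h_k = 2·(-3)^k − 1 for some k ≥ 1.
Then h_{k+1} = -3h_k − 4 = -3·(2·(-3)^k − 1) − 4 = -6·(-3)^k + 3 − 4 = 2·(-3)^{k+1} − 1.
Hence h_n = 2·(-3)^n − 1 for every n ≥ 1, by induction.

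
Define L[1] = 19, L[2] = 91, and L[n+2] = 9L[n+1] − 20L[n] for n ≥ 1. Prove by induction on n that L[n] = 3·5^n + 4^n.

Base cases: L[1] = 19 and 3·5^1 + 4^1 = 19; L[2] = 91 and 3·5^2 + 4^2 = 91.
Assume L[j] = 3·5^j + 4^j for all 1 ≤ j ≤ r, where r ≥ 2.
Then L[r+1] = 9L[r] − 20L[r−1] = 9·(3·5^r + 4^r) − 20·(3·5^{r−1} + 4^{r−1}) = 3·(9·5 − 20)5^{r−1} + (9·4 − 20)4^{r−1} = 75·5^{r−1} + 16·4^{r−1} = 3·5^{r+1} + 4^{r+1}.
This completes the inductive step, so L[n] = 3·5^n + 4^n for all n ≥ 1.

L[n] = 3·5^n + 4^n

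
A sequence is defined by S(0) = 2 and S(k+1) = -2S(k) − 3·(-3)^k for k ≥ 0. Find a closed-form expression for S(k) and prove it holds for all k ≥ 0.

Claim: S(k) = -(-2)^k + 3·(-3)^k.

Base case: S(0) = 2, and -(-2)^0 + 3·(-3)^0 = -1 + 3 = 2.
Assume S(m) = -(-2)^m + 3·(-3)^m for some m ≥ 0.
Then S(m+1) = -2S(m) − 3·(-3)^m = -2·(-(-2)^m + 3·(-3)^m) − 3·(-3)^m = -(-2)^{m+1} − 6·(-3)^m − 3·(-3)^m = -(-2)^{m+1} − 9·(-3)^m = -(-2)^{m+1} + 3·(-3)^{m+1}.
This completes the inductive step, so S(k) = -(-2)^k + 3·(-3)^k for all k ≥ 0.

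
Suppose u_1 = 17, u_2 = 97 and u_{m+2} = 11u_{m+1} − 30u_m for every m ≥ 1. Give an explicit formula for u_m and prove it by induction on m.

Claim: u_m = 2·6^m + 5^m.

Base cases: u_1 = 17 and 2·6^1 + 5^1 = 17; u_2 = 97 and 2·6^2 + 5^2 = 97.
Assume u_i = 2·6^i + 5^i for all 1 ≤ i ≤ j, where j ≥ 2.
Then u_{j+1} = 11u_j − 30u_{j−1} = 11·(2·6^j + 5^j) − 30·(2·6^{j−1} + 5^{j−1}) = 2·(11·6 − 30)6^{j−1} + (11·5 − 30)5^{j−1} = 72·6^{j−1} + 25·5^{j−1} = 2·6^{j+1} + 5^{j+1}.
This completes the inductive step, so u_m = 2·6^m + 5^m for all m ≥ 1.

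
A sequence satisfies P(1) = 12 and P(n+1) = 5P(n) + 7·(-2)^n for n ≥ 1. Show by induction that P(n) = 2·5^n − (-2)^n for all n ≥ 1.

Base case: P(1) = 12, and 2·5^1 − (-2)^1 = 10 + 2 = 12.
Assume P(j) = 2·5^j − (-2)^j for some j ≥ 1.
Then P(j+1) = 5P(j) + 7·(-2)^j = 5·(2·5^j − (-2)^j) + 7·(-2)^j = 2·5^{j+1} − 5·(-2)^j + 7·(-2)^j = 2·5^{j+1} + 2·(-2)^j = 2·5^{j+1} − (-2)^{j+1}.
Hence P(n) = 2·5^n − (-2)^n for every n ≥ 1, by induction.

P(n) = 2·5^n − (-2)^n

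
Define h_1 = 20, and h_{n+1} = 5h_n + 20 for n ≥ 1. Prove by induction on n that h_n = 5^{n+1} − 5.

Base case: h_1 = 20, and 5^{1+1} − 5 = 25 − 5 = 20.
Assume h_m = 5^{m+1} − 5 for some m ≥ 1.
Then h_{m+1} = 5h_m + 20 = 5·(5^{m+1} − 5) + 20 = 5^{m+2} − 25 + 20 = 5^{m+2} − 5.
Hence h_n = 5^{n+1} − 5 for every n ≥ 1, by induction.

h_n = 5^{n+1} − 5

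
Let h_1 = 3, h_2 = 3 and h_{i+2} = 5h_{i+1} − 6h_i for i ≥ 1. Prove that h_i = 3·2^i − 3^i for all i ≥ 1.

Base cases: h_1 = 3 and 3·2^1 − 3^1 = 3; h_2 = 3 and 3·2^2 − 3^2 = 3.
Assume h_t = 3·2^t − 3^t for all 1 ≤ t ≤ j, where j ≥ 2.
Then h_{j+1} = 5h_j − 6h_{j−1} = 5·(3·2^j − 3^j) − 6·(3·2^{j−1} − 3^{j−1}) = 3·(5·2 − 6)2^{j−1} − (5·3 − 6)3^{j−1} = 12·2^{j−1} − 9·3^{j−1} = 3·2^{j+1} − 3^{j+1}.
By strong induction, h_i = 3·2^i − 3^i for all i ≥ 1.

h_i = 3·2^i − 3^i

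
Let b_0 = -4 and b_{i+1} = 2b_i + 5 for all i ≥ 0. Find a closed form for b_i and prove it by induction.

Claim: b_i = 2^i − 5.

Base case: b_0 = -4, and 2^0 − 5 = 1 − 5 = -4.
Assume b_r = 2^r − 5 for some r ≥ 0.
Then b_{r+1} = 2b_r + 5 = 2·(2^r − 5) + 5 = 2^{r+1} − 10 + 5 = 2^{r+1} − 5.
This completes the inductive step, so b_i = 2^i − 5 for all i ≥ 0.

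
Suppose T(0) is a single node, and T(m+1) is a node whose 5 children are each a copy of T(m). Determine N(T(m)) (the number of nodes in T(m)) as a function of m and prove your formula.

Claim: N(T(m)) = (5^{m+1} − 1)/4.

Base case: N(T(0)) = 1, and (5^{0+1} − 1)/4 = 1.
Assume N(T(j)) = (5^{j+1} − 1)/4.
Then N(T(j+1)) = 1 + 5N(T(j)) = 1 + 5·(5^{j+1} − 1)/4 = 1 + (5^{j+2} − 5)/4 = (4 + 5^{j+2} − 5)/4 = (5^{j+2} − 1)/4.
This completes the inductive step, so N(T(m)) = (5^{m+1} − 1)/4 for all m ≥ 0.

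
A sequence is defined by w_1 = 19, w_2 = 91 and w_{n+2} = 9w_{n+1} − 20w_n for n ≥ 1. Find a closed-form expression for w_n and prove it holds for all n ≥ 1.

Claim: w_n = 3·5^n + 4^n.

Base cases: w_1 = 19 and 3·5^1 + 4^1 = 19; w_2 = 91 and 3·5^2 + 4^2 = 91.
Assume w_j = 3·5^j + 4^j for all 1 ≤ j ≤ k, where k ≥ 2.
Then w_{k+1} = 9w_k − 20w_{k−1} = 9·(3·5^k + 4^k) − 20·(3·5^{k−1} + 4^{k−1}) = 3·(9·5 − 20)5^{k−1} + (9·4 − 20)4^{k−1} = 75·5^{k−1} + 16·4^{k−1} = 3·5^{k+1} + 4^{k+1}.
This completes the inductive step, so w_n = 3·5^n + 4^n for all n ≥ 1.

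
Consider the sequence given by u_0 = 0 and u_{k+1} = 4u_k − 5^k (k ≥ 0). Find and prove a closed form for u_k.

Claim: u_k = 4^k − 5^k.

Base case: u_0 = 0, and 4^0 − 5^0 = 1 − 1 = 0.
Assume u_m = 4^m − 5^m for some m ≥ 0.
Then u_{m+1} = 4u_m − 5^m = 4·(4^m − 5^m) − 5^m = 4^{m+1} − 4·5^m − 5^m = 4^{m+1} − 5·5^m = 4^{m+1} − 5^{m+1}.
By induction, u_k = 4^k − 5^k for all k ≥ 0.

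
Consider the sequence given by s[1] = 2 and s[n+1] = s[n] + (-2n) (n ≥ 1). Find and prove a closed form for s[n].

Claim: s[n] = -n^2 + n + 2.

Base case: s[1] = 2, and -1^2 + 1 + 2 = 2.
Assume s[r] = -r^2 + r + 2.
Then s[r+1] = s[r] + (-2r) = (-r^2 + r + 2) + (-2r) = -r^2 − r + 2,
and -(r+1)^2 + (r+1) + 2 = -r^2 − r + 2.
By induction, s[n] = -n^2 + n + 2 for all n ≥ 1.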